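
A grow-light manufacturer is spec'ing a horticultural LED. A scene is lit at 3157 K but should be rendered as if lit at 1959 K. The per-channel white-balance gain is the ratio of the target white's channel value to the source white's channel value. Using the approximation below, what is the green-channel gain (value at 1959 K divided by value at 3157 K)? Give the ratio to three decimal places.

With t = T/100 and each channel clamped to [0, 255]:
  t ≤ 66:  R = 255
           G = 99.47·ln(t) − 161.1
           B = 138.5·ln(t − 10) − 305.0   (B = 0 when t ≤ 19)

At 3157 K (t = 31.57):
  G = 99.47·ln 31.57 − 161.1 = 99.47·3.4522 − 161.1 = 182.291.
At 1959 K (t = 19.59):
  G = 99.47·ln 19.59 − 161.1 = 99.47·2.9750 − 161.1 = 134.825.
Gain = 134.825 / 182.291 = 0.7396 → 0.740.

0.740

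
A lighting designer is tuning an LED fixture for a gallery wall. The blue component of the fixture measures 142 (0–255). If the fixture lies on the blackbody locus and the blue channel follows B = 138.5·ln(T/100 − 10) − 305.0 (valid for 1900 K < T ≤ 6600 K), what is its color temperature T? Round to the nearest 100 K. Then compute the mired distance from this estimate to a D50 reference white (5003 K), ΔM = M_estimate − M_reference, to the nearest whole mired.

+86 mireds

ln(t − 10) = (142 + 305.0) / 138.5 = 3.2274.
t − 10 = e^3.2274 = 25.215, so t = 35.215.
T = 100·t = 3521 K → 3500 K to the nearest 100 K.
M_estimate = 10⁶/3500 = 285.71; M_reference = 10⁶/5003 = 199.88.
ΔM = 285.71 − 199.88 = 85.83 → +86 mireds.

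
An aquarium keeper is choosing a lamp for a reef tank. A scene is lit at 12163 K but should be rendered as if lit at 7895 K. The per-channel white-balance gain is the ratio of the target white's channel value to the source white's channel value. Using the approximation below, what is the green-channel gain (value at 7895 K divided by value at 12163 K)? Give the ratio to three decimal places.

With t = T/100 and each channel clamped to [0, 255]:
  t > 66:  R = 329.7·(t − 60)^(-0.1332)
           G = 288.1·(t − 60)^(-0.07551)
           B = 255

1.093

At 12163 K (t = 121.63):
  G = 288.1·(121.63 − 60)^(-0.07551) = 288.1·61.63^(-0.07551) = 288.1·0.73258 = 211.055.
At 7895 K (t = 78.95):
  G = 288.1·(78.95 − 60)^(-0.07551) = 288.1·18.95^(-0.07551) = 288.1·0.80081 = 230.712.
Gain = 230.712 / 211.055 = 1.0931 → 1.093.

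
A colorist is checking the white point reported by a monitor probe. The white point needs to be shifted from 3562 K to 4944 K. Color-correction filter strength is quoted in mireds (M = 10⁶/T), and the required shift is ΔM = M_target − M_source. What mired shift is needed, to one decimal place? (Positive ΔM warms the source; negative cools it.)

-78.5 mireds

M_source = 10⁶/3562 = 280.741; M_target = 10⁶/4944 = 202.265.
ΔM = 202.265 − 280.741 = -78.476 → -78.5 mireds, a cooling shift.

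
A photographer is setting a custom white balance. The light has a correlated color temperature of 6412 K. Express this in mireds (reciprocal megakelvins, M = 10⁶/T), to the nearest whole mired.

M = 10⁶ / 6412 = 155.958 → 156 mireds.

156 mireds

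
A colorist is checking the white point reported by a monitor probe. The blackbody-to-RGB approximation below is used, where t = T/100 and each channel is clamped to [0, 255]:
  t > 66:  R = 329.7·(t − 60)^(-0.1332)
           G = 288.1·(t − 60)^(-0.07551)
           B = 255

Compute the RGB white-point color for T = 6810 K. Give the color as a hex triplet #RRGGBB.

#FAF6FF

t = 6810/100 = 68.1; the t > 66 branch applies.
R = 329.7·(68.1 − 60)^(-0.1332) = 329.7·8.1^(-0.1332) = 329.7·0.75682 = 249.522.
G = 288.1·(68.1 − 60)^(-0.07551) = 288.1·8.1^(-0.07551) = 288.1·0.85389 = 246.005.
B = 255 by definition for t > 66.
Rounded: (250, 246, 255).
In hex: #FAF6FF.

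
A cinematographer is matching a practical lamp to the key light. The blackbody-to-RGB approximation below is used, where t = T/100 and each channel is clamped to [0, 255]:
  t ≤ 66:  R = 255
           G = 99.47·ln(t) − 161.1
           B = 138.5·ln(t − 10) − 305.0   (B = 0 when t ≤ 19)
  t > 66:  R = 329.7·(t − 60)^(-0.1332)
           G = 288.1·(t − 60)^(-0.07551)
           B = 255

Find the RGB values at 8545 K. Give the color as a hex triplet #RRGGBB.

#D6E2FF

t = 8545/100 = 85.45; the t > 66 branch applies.
R = 329.7·(85.45 − 60)^(-0.1332) = 329.7·25.45^(-0.1332) = 329.7·0.64977 = 214.231.
G = 288.1·(85.45 − 60)^(-0.07551) = 288.1·25.45^(-0.07551) = 288.1·0.78317 = 225.632.
B = 255 by definition for t > 66.
Rounded: (214, 226, 255).
In hex: #D6E2FF.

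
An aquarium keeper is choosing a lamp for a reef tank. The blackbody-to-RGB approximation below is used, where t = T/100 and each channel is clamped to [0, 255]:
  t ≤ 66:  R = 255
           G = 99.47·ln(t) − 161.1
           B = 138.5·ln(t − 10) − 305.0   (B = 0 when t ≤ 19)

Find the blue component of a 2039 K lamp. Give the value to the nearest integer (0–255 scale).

19

t = 2039/100 = 20.39; the t ≤ 66 branch applies.
B = 138.5·ln(20.39 − 10) − 305.0 = 138.5·ln 10.39 − 305.0 = 138.5·2.3408 − 305.0 = 19.207.
Rounded: 19.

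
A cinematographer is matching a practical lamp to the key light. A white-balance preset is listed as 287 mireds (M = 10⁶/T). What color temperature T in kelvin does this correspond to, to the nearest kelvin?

T = 10⁶ / 287 = 3484.32 K → 3484 K.

3484 K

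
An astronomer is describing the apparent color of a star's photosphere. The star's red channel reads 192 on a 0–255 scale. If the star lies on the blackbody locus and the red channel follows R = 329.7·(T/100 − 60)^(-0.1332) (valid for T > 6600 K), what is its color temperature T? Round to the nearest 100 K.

11800 K

(t − 60)^(-0.1332) = 192/329.7 = 0.58235.
t − 60 = 0.58235^(1/-0.1332) = 0.58235^(-7.508) = 57.929, so t = 117.929.
T = 100·t = 11793 K → 11800 K to the nearest 100 K.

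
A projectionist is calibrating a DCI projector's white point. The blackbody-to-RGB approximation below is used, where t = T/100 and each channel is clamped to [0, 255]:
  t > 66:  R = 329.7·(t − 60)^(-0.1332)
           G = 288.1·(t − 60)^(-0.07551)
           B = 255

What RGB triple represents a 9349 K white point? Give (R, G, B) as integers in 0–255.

(207, 221, 255)

t = 9349/100 = 93.49; the t > 66 branch applies.
R = 329.7·(93.49 − 60)^(-0.1332) = 329.7·33.49^(-0.1332) = 329.7·0.62644 = 206.538.
G = 288.1·(93.49 − 60)^(-0.07551) = 288.1·33.49^(-0.07551) = 288.1·0.76710 = 221.002.
B = 255 by definition for t > 66.
Rounded: (207, 221, 255).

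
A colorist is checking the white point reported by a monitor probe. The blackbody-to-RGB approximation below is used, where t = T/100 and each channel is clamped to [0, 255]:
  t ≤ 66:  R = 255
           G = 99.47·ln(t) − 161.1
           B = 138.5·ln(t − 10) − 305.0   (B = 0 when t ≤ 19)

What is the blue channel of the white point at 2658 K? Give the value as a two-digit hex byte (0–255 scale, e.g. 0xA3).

0x54

t = 2658/100 = 26.58; the t ≤ 66 branch applies.
B = 138.5·ln(26.58 − 10) − 305.0 = 138.5·ln 16.58 − 305.0 = 138.5·2.8082 − 305.0 = 83.935.
Rounded: 84; in hex, 0x54.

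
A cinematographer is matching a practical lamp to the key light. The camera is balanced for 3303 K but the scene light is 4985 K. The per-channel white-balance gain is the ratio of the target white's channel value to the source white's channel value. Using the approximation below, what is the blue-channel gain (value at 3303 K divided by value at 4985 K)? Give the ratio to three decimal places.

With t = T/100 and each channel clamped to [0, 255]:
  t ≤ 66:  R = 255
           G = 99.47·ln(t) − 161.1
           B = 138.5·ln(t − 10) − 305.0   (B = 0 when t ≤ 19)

At 4985 K (t = 49.85):
  B = 138.5·ln(49.85 − 10) − 305.0 = 138.5·ln 39.85 − 305.0 = 138.5·3.6851 − 305.0 = 205.389.
At 3303 K (t = 33.03):
  B = 138.5·ln(33.03 − 10) − 305.0 = 138.5·ln 23.03 − 305.0 = 138.5·3.1368 − 305.0 = 129.446.
Gain = 129.446 / 205.389 = 0.6302 → 0.630.

0.630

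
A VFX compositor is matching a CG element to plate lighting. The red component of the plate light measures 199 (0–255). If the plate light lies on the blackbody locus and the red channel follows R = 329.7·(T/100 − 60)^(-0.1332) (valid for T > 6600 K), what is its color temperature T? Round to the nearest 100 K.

(t − 60)^(-0.1332) = 199/329.7 = 0.60358.
t − 60 = 0.60358^(1/-0.1332) = 0.60358^(-7.508) = 44.273, so t = 104.273.
T = 100·t = 10427 K → 10400 K to the nearest 100 K.

10400 K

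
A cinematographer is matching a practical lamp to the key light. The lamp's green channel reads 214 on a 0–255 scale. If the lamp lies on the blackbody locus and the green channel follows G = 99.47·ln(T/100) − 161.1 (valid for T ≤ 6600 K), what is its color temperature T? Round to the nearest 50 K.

4350 K

ln t = (214 + 161.1) / 99.47 = 3.7710.
t = e^3.7710 = 43.423.
T = 100·t = 4342 K → 4350 K to the nearest 50 K.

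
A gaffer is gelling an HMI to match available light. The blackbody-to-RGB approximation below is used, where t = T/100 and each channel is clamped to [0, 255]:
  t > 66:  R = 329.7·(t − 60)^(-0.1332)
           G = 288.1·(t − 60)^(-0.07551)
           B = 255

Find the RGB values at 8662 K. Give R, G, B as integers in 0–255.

R=213, G=225, B=255

t = 8662/100 = 86.62; the t > 66 branch applies.
R = 329.7·(86.62 − 60)^(-0.1332) = 329.7·26.62^(-0.1332) = 329.7·0.64590 = 212.952.
G = 288.1·(86.62 − 60)^(-0.07551) = 288.1·26.62^(-0.07551) = 288.1·0.78052 = 224.867.
B = 255 by definition for t > 66.
Rounded: (213, 225, 255).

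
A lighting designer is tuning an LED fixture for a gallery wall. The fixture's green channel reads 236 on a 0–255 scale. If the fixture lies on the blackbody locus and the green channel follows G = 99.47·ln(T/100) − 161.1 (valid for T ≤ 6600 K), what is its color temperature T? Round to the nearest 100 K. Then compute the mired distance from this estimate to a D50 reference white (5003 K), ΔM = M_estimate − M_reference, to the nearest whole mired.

-15 mireds

ln t = (236 + 161.1) / 99.47 = 3.9922.
t = e^3.9922 = 54.172.
T = 100·t = 5417 K → 5400 K to the nearest 100 K.
M_estimate = 10⁶/5400 = 185.19; M_reference = 10⁶/5003 = 199.88.
ΔM = 185.19 − 199.88 = -14.69 → -15 mireds.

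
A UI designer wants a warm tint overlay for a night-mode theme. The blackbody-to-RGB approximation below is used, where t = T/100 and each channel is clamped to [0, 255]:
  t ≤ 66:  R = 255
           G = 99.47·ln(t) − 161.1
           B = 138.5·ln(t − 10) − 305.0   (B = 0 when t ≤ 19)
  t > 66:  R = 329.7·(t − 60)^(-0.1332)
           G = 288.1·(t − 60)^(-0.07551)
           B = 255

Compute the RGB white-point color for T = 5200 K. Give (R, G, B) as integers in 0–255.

t = 5200/100 = 52; the t ≤ 66 branch applies.
R = 255 by definition for t ≤ 66.
G = 99.47·ln 52 − 161.1 = 99.47·3.9512 − 161.1 = 231.930.
B = 138.5·ln(52 − 10) − 305.0 = 138.5·ln 42 − 305.0 = 138.5·3.7377 − 305.0 = 212.667.
Rounded: (255, 232, 213).

(255, 232, 213)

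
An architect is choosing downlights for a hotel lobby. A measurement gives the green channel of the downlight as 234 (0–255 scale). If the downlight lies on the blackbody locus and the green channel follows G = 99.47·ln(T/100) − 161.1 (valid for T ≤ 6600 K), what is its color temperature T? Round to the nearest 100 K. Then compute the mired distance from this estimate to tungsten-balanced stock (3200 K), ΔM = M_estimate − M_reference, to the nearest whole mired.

ln t = (234 + 161.1) / 99.47 = 3.9721.
t = e^3.9721 = 53.093.
T = 100·t = 5309 K → 5300 K to the nearest 100 K.
M_estimate = 10⁶/5300 = 188.68; M_reference = 10⁶/3200 = 312.50.
ΔM = 188.68 − 312.50 = -123.82 → -124 mireds.

-124 mireds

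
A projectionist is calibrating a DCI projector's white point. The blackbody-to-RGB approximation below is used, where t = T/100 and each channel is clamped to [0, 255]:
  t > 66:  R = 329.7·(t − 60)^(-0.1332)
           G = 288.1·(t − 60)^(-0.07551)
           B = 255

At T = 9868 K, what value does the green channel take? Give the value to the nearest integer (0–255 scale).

t = 9868/100 = 98.68; the t > 66 branch applies.
G = 288.1·(98.68 − 60)^(-0.07551) = 288.1·38.68^(-0.07551) = 288.1·0.75880 = 218.611.
Rounded: 219.

219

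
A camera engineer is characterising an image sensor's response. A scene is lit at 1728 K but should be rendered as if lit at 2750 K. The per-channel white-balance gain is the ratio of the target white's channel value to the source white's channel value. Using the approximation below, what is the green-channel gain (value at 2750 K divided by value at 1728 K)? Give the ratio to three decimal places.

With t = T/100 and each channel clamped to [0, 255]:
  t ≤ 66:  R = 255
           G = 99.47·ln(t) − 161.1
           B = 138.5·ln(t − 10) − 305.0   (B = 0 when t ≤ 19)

1.378

At 1728 K (t = 17.28):
  G = 99.47·ln 17.28 − 161.1 = 99.47·2.8495 − 161.1 = 122.345.
At 2750 K (t = 27.5):
  G = 99.47·ln 27.5 − 161.1 = 99.47·3.3142 − 161.1 = 168.562.
Gain = 168.562 / 122.345 = 1.3778 → 1.378.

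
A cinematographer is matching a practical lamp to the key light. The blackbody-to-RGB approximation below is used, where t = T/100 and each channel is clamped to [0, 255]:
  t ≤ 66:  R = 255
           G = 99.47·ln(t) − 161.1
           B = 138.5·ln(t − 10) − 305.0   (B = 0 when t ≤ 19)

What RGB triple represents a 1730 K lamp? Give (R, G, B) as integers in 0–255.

(255, 122, 0)

t = 1730/100 = 17.3; the t ≤ 66 branch applies.
R = 255 by definition for t ≤ 66.
G = 99.47·ln 17.3 − 161.1 = 99.47·2.8507 − 161.1 = 122.460.
t = 17.3 ≤ 19, so B = 0.
Rounded: (255, 122, 0).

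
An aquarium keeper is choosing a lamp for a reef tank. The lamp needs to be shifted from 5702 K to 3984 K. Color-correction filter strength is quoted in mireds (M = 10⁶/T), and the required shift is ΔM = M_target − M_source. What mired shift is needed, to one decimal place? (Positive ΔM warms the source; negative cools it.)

M_source = 10⁶/5702 = 175.377; M_target = 10⁶/3984 = 251.004.
ΔM = 251.004 − 175.377 = 75.627 → +75.6 mireds, a warming shift.

+75.6 mireds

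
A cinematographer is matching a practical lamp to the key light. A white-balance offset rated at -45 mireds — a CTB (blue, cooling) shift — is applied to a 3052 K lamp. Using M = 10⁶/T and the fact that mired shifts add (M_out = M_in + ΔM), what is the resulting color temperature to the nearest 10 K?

3540 K

M_in = 10⁶/3052 = 327.65 mireds.
M_out = 327.65 + (-45) = 282.65 mireds.
T_out = 10⁶/282.65 = 3537.9 K → 3540 K.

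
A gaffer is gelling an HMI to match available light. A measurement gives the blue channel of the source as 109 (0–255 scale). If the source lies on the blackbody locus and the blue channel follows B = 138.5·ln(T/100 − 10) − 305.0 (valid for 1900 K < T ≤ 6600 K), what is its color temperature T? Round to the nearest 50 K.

3000 K

ln(t − 10) = (109 + 305.0) / 138.5 = 2.9892.
t − 10 = e^2.9892 = 19.869, so t = 29.869.
T = 100·t = 2987 K → 3000 K to the nearest 50 K.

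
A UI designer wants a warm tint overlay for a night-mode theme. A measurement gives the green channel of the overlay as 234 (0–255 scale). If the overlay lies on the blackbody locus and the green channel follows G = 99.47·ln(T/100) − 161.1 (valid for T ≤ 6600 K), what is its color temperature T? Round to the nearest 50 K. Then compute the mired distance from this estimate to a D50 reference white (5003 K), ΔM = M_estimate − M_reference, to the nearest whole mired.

-11 mireds

ln t = (234 + 161.1) / 99.47 = 3.9721.
t = e^3.9721 = 53.093.
T = 100·t = 5309 K → 5300 K to the nearest 50 K.
M_estimate = 10⁶/5300 = 188.68; M_reference = 10⁶/5003 = 199.88.
ΔM = 188.68 − 199.88 = -11.20 → -11 mireds.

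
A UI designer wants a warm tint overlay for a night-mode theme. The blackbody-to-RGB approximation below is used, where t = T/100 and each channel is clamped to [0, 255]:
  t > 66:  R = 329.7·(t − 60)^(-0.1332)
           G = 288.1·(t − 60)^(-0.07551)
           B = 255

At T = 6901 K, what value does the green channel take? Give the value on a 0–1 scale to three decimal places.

t = 6901/100 = 69.01; the t > 66 branch applies.
G = 288.1·(69.01 − 60)^(-0.07551) = 288.1·9.01^(-0.07551) = 288.1·0.84705 = 244.035.
On a 0–1 scale: 244.035/255 = 0.9570 → 0.957.

0.957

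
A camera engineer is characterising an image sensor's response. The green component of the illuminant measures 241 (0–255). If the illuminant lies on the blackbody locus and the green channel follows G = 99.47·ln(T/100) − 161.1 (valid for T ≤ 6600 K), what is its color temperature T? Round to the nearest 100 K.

ln t = (241 + 161.1) / 99.47 = 4.0424.
t = e^4.0424 = 56.964.
T = 100·t = 5696 K → 5700 K to the nearest 100 K.

5700 K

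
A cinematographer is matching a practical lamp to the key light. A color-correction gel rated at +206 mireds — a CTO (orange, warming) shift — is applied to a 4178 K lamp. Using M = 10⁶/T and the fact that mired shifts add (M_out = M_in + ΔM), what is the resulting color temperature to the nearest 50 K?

M_in = 10⁶/4178 = 239.35 mireds.
M_out = 239.35 + (+206) = 445.35 mireds.
T_out = 10⁶/445.35 = 2245.4 K → 2250 K.

2250 K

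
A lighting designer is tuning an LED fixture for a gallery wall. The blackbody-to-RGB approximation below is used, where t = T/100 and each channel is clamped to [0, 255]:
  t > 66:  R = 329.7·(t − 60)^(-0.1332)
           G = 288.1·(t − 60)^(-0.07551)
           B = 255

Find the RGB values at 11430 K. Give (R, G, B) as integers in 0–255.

(194, 213, 255)

t = 11430/100 = 114.3; the t > 66 branch applies.
R = 329.7·(114.3 − 60)^(-0.1332) = 329.7·54.3^(-0.1332) = 329.7·0.58739 = 193.662.
G = 288.1·(114.3 − 60)^(-0.07551) = 288.1·54.3^(-0.07551) = 288.1·0.73961 = 213.083.
B = 255 by definition for t > 66.
Rounded: (194, 213, 255).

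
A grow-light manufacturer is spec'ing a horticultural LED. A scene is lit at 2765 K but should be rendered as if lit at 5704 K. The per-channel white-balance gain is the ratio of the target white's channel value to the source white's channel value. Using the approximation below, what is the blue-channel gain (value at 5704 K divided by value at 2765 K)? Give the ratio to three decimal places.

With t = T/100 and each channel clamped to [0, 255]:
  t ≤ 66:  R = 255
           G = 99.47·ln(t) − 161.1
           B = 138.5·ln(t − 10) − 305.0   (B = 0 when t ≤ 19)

At 2765 K (t = 27.65):
  B = 138.5·ln(27.65 − 10) − 305.0 = 138.5·ln 17.65 − 305.0 = 138.5·2.8707 − 305.0 = 92.597.
At 5704 K (t = 57.04):
  B = 138.5·ln(57.04 − 10) − 305.0 = 138.5·ln 47.04 − 305.0 = 138.5·3.8510 − 305.0 = 228.363.
Gain = 228.363 / 92.597 = 2.4662 → 2.466.

2.466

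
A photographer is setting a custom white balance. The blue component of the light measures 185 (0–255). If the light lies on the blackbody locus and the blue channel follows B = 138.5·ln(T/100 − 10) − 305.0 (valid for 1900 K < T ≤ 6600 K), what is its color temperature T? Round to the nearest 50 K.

ln(t − 10) = (185 + 305.0) / 138.5 = 3.5379.
t − 10 = e^3.5379 = 34.395, so t = 44.395.
T = 100·t = 4439 K → 4450 K to the nearest 50 K.

4450 K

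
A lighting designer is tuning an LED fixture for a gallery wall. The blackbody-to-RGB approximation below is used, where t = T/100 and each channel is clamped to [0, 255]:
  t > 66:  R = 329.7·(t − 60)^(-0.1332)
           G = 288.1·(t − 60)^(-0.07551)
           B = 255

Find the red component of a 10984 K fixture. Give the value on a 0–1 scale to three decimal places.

0.768

t = 10984/100 = 109.84; the t > 66 branch applies.
R = 329.7·(109.84 − 60)^(-0.1332) = 329.7·49.84^(-0.1332) = 329.7·0.59413 = 195.885.
On a 0–1 scale: 195.885/255 = 0.7682 → 0.768.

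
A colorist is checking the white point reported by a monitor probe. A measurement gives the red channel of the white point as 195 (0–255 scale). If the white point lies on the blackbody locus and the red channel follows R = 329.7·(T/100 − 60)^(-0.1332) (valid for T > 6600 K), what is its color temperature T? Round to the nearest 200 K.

11200 K

(t − 60)^(-0.1332) = 195/329.7 = 0.59145.
t − 60 = 0.59145^(1/-0.1332) = 0.59145^(-7.508) = 51.564, so t = 111.564.
T = 100·t = 11156 K → 11200 K to the nearest 200 K.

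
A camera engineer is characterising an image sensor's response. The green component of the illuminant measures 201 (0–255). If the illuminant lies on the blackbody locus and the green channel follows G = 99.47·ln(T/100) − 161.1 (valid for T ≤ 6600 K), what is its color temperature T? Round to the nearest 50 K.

ln t = (201 + 161.1) / 99.47 = 3.6403.
t = e^3.6403 = 38.103.
T = 100·t = 3810 K → 3800 K to the nearest 50 K.

3800 K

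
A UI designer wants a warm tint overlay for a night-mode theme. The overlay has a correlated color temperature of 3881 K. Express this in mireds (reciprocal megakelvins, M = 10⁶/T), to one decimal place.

257.7 mireds

M = 10⁶ / 3881 = 257.666 → 257.7 mireds.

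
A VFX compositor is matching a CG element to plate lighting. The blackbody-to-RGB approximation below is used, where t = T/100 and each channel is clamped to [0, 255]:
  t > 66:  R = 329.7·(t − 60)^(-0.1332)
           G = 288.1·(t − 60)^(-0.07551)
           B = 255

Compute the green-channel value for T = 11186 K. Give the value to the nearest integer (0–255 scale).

t = 11186/100 = 111.86; the t > 66 branch applies.
G = 288.1·(111.86 − 60)^(-0.07551) = 288.1·51.86^(-0.07551) = 288.1·0.74219 = 213.824.
Rounded: 214.

214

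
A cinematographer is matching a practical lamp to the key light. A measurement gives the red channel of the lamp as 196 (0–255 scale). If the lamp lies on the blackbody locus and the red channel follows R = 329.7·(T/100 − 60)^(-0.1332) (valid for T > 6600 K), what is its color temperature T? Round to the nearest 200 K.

11000 K

(t − 60)^(-0.1332) = 196/329.7 = 0.59448.
t − 60 = 0.59448^(1/-0.1332) = 0.59448^(-7.508) = 49.621, so t = 109.621.
T = 100·t = 10962 K → 11000 K to the nearest 200 K.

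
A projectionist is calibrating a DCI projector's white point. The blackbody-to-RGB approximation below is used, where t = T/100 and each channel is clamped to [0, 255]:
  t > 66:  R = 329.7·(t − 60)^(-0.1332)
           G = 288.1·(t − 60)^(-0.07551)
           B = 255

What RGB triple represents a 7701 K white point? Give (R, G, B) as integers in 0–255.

t = 7701/100 = 77.01; the t > 66 branch applies.
R = 329.7·(77.01 − 60)^(-0.1332) = 329.7·17.01^(-0.1332) = 329.7·0.68560 = 226.042.
G = 288.1·(77.01 − 60)^(-0.07551) = 288.1·17.01^(-0.07551) = 288.1·0.80736 = 232.602.
B = 255 by definition for t > 66.
Rounded: (226, 233, 255).

(226, 233, 255)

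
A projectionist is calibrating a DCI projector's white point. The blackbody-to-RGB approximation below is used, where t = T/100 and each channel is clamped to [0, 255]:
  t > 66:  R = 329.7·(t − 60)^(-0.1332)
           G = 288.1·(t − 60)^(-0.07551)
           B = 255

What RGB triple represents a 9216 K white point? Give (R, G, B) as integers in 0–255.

t = 9216/100 = 92.16; the t > 66 branch applies.
R = 329.7·(92.16 − 60)^(-0.1332) = 329.7·32.16^(-0.1332) = 329.7·0.62983 = 207.656.
G = 288.1·(92.16 − 60)^(-0.07551) = 288.1·32.16^(-0.07551) = 288.1·0.76945 = 221.680.
B = 255 by definition for t > 66.
Rounded: (208, 222, 255).

(208, 222, 255)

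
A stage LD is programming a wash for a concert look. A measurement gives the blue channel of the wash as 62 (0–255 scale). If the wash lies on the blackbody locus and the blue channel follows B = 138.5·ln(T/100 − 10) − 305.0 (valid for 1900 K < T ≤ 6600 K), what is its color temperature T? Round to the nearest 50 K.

ln(t − 10) = (62 + 305.0) / 138.5 = 2.6498.
t − 10 = e^2.6498 = 14.151, so t = 24.151.
T = 100·t = 2415 K → 2400 K to the nearest 50 K.

2400 K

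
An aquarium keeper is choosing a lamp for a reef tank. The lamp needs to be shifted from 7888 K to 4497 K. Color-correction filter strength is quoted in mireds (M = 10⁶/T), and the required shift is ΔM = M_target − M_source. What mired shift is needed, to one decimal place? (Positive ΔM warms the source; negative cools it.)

+95.6 mireds

M_source = 10⁶/7888 = 126.775; M_target = 10⁶/4497 = 222.370.
ΔM = 222.370 − 126.775 = 95.596 → +95.6 mireds, a warming shift.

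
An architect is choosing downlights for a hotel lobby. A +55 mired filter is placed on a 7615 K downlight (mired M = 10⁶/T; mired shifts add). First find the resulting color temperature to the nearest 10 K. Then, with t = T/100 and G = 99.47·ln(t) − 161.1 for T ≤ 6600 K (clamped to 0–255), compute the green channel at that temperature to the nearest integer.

235

M_in = 10⁶/7615 = 131.32; M_out = 131.32 + (+55) = 186.32.
T_out = 10⁶/186.32 = 5367.1 K → 5370 K; t = 53.7.
G = 99.47·ln 53.7 − 161.1 = 99.47·3.9834 − 161.1 = 235.130.
Rounded: 235.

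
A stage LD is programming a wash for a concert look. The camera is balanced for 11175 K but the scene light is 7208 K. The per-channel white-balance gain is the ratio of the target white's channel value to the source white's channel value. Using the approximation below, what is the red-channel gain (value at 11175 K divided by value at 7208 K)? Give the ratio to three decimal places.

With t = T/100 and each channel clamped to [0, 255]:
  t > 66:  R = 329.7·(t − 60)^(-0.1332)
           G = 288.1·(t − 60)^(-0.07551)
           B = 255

0.824

At 7208 K (t = 72.08):
  R = 329.7·(72.08 − 60)^(-0.1332) = 329.7·12.08^(-0.1332) = 329.7·0.71758 = 236.585.
At 11175 K (t = 111.75):
  R = 329.7·(111.75 − 60)^(-0.1332) = 329.7·51.75^(-0.1332) = 329.7·0.59116 = 194.906.
Gain = 194.906 / 236.585 = 0.8238 → 0.824.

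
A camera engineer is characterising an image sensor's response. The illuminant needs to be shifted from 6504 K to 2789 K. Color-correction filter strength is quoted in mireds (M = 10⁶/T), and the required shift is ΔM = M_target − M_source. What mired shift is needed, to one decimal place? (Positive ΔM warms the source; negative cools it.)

+204.8 mireds

M_source = 10⁶/6504 = 153.752; M_target = 10⁶/2789 = 358.551.
ΔM = 358.551 − 153.752 = 204.800 → +204.8 mireds, a warming shift.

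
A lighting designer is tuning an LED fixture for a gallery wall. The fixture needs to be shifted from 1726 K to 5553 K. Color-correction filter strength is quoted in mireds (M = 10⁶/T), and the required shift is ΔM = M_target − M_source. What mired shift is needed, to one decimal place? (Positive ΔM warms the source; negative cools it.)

-399.3 mireds

M_source = 10⁶/1726 = 579.374; M_target = 10⁶/5553 = 180.083.
ΔM = 180.083 − 579.374 = -399.291 → -399.3 mireds, a cooling shift.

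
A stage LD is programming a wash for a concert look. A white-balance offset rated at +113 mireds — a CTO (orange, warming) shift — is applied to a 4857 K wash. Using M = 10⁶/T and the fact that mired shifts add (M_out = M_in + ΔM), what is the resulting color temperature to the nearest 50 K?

3150 K

M_in = 10⁶/4857 = 205.89 mireds.
M_out = 205.89 + (+113) = 318.89 mireds.
T_out = 10⁶/318.89 = 3135.9 K → 3150 K.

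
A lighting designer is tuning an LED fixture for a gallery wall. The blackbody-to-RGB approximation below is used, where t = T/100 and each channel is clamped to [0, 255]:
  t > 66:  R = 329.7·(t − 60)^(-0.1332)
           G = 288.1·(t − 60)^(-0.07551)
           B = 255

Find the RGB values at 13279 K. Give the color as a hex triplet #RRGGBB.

#BAD0FF

t = 13279/100 = 132.79; the t > 66 branch applies.
R = 329.7·(132.79 − 60)^(-0.1332) = 329.7·72.79^(-0.1332) = 329.7·0.56490 = 186.248.
G = 288.1·(132.79 − 60)^(-0.07551) = 288.1·72.79^(-0.07551) = 288.1·0.72343 = 208.419.
B = 255 by definition for t > 66.
Rounded: (186, 208, 255).
In hex: #BAD0FF.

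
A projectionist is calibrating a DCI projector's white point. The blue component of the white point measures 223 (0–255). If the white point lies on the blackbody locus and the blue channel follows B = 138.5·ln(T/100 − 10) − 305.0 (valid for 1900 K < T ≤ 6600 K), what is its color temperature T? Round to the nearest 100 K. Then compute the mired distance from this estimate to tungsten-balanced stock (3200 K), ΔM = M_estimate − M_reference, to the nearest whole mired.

ln(t − 10) = (223 + 305.0) / 138.5 = 3.8123.
t − 10 = e^3.8123 = 45.253, so t = 55.253.
T = 100·t = 5525 K → 5500 K to the nearest 100 K.
M_estimate = 10⁶/5500 = 181.82; M_reference = 10⁶/3200 = 312.50.
ΔM = 181.82 − 312.50 = -130.68 → -131 mireds.

-131 mireds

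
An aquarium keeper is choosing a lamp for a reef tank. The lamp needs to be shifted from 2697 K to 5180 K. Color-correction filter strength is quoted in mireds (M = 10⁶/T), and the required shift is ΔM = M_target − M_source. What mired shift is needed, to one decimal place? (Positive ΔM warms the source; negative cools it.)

-177.7 mireds

M_source = 10⁶/2697 = 370.782; M_target = 10⁶/5180 = 193.050.
ΔM = 193.050 − 370.782 = -177.732 → -177.7 mireds, a cooling shift.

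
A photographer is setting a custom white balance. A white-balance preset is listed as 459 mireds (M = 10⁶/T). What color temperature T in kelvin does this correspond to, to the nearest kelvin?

2179 K

T = 10⁶ / 459 = 2178.65 K → 2179 K.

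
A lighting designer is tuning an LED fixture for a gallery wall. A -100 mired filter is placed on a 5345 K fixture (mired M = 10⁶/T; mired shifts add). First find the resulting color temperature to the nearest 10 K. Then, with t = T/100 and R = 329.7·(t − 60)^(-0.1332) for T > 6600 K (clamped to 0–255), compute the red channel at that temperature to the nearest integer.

M_in = 10⁶/5345 = 187.09; M_out = 187.09 + (-100) = 87.09.
T_out = 10⁶/87.09 = 11482.3 K → 11480 K; t = 114.8.
R = 329.7·(114.8 − 60)^(-0.1332) = 329.7·54.8^(-0.1332) = 329.7·0.58667 = 193.425.
Rounded: 193.

193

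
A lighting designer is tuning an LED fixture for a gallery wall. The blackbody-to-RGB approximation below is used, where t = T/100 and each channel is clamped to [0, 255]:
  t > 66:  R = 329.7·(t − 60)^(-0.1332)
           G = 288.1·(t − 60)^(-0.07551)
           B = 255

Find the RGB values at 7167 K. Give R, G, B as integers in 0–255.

t = 7167/100 = 71.67; the t > 66 branch applies.
R = 329.7·(71.67 − 60)^(-0.1332) = 329.7·11.67^(-0.1332) = 329.7·0.72089 = 237.676.
G = 288.1·(71.67 − 60)^(-0.07551) = 288.1·11.67^(-0.07551) = 288.1·0.83066 = 239.314.
B = 255 by definition for t > 66.
Rounded: (238, 239, 255).

R=238, G=239, B=255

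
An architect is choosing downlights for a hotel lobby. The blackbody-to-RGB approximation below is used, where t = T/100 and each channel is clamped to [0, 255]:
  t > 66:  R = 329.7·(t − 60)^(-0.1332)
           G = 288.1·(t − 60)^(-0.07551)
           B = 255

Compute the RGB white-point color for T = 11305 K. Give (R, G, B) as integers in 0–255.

t = 11305/100 = 113.05; the t > 66 branch applies.
R = 329.7·(113.05 − 60)^(-0.1332) = 329.7·53.05^(-0.1332) = 329.7·0.58921 = 194.263.
G = 288.1·(113.05 − 60)^(-0.07551) = 288.1·53.05^(-0.07551) = 288.1·0.74092 = 213.458.
B = 255 by definition for t > 66.
Rounded: (194, 213, 255).

(194, 213, 255)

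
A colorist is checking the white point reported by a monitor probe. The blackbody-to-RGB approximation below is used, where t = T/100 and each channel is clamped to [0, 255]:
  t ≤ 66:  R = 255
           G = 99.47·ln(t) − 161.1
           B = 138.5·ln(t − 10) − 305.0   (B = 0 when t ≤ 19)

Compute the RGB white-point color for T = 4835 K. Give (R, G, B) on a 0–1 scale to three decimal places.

(1.000, 0.881, 0.785)

t = 4835/100 = 48.35; the t ≤ 66 branch applies.
R = 255 by definition for t ≤ 66.
G = 99.47·ln 48.35 − 161.1 = 99.47·3.8785 − 161.1 = 224.691.
B = 138.5·ln(48.35 − 10) − 305.0 = 138.5·ln 38.35 − 305.0 = 138.5·3.6468 − 305.0 = 200.076.
Dividing each by 255: (1.0000, 0.8811, 0.7846) → (1.000, 0.881, 0.785).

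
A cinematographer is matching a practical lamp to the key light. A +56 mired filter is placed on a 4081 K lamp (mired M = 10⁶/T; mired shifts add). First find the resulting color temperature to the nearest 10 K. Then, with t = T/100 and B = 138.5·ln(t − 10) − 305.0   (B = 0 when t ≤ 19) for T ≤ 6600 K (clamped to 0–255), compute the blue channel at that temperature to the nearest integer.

130

M_in = 10⁶/4081 = 245.04; M_out = 245.04 + (+56) = 301.04.
T_out = 10⁶/301.04 = 3321.8 K → 3320 K; t = 33.2.
B = 138.5·ln(33.2 − 10) − 305.0 = 138.5·ln 23.2 − 305.0 = 138.5·3.1442 − 305.0 = 130.465.
Rounded: 130.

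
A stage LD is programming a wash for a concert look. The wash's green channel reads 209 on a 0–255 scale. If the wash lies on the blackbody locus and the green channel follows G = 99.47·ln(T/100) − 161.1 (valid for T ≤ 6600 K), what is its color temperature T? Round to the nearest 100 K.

ln t = (209 + 161.1) / 99.47 = 3.7207.
t = e^3.7207 = 41.294.
T = 100·t = 4129 K → 4100 K to the nearest 100 K.

4100 K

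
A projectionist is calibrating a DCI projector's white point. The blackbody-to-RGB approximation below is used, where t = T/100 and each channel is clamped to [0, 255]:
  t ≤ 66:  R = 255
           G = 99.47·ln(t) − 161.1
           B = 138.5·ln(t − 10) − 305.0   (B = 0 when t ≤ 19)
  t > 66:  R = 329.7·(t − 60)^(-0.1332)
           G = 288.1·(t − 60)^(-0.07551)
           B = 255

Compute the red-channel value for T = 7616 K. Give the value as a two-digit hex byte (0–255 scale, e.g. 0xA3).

0xE4

t = 7616/100 = 76.16; the t > 66 branch applies.
R = 329.7·(76.16 − 60)^(-0.1332) = 329.7·16.16^(-0.1332) = 329.7·0.69030 = 227.591.
Rounded: 228; in hex, 0xE4.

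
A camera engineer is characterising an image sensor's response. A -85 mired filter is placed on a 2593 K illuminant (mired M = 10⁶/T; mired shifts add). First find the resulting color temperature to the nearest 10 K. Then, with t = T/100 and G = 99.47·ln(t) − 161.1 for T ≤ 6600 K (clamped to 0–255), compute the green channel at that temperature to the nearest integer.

M_in = 10⁶/2593 = 385.65; M_out = 385.65 + (-85) = 300.65.
T_out = 10⁶/300.65 = 3326.1 K → 3330 K; t = 33.3.
G = 99.47·ln 33.3 − 161.1 = 99.47·3.5056 − 161.1 = 187.598.
Rounded: 188.

188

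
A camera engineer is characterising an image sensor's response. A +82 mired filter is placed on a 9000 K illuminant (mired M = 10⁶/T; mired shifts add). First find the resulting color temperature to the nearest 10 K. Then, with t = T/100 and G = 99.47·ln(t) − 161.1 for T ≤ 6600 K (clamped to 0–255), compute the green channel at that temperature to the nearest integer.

232

M_in = 10⁶/9000 = 111.11; M_out = 111.11 + (+82) = 193.11.
T_out = 10⁶/193.11 = 5178.4 K → 5180 K; t = 51.8.
G = 99.47·ln 51.8 − 161.1 = 99.47·3.9474 − 161.1 = 231.547.
Rounded: 232.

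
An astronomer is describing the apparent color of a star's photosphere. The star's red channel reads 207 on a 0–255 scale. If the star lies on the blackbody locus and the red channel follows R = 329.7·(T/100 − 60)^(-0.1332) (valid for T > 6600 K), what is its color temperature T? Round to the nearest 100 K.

(t − 60)^(-0.1332) = 207/329.7 = 0.62784.
t − 60 = 0.62784^(1/-0.1332) = 0.62784^(-7.508) = 32.933, so t = 92.933.
T = 100·t = 9293 K → 9300 K to the nearest 100 K.

9300 K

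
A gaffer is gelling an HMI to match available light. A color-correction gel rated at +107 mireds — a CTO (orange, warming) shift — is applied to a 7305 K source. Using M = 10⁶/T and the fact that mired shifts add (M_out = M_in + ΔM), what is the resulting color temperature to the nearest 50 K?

4100 K

M_in = 10⁶/7305 = 136.89 mireds.
M_out = 136.89 + (+107) = 243.89 mireds.
T_out = 10⁶/243.89 = 4100.2 K → 4100 K.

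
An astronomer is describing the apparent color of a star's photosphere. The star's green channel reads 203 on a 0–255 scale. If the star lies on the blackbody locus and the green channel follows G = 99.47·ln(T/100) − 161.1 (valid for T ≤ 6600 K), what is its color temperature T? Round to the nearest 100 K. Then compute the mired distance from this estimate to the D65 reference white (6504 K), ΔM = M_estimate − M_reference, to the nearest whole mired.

+103 mireds

ln t = (203 + 161.1) / 99.47 = 3.6604.
t = e^3.6604 = 38.877.
T = 100·t = 3888 K → 3900 K to the nearest 100 K.
M_estimate = 10⁶/3900 = 256.41; M_reference = 10⁶/6504 = 153.75.
ΔM = 256.41 − 153.75 = 102.66 → +103 mireds.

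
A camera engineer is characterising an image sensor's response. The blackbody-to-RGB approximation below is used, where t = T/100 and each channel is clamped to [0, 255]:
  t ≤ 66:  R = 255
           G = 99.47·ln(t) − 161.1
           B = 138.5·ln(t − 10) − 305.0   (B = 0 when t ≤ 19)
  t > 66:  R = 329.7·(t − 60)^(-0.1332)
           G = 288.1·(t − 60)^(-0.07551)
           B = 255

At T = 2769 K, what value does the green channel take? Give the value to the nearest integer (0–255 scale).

169

t = 2769/100 = 27.69; the t ≤ 66 branch applies.
G = 99.47·ln 27.69 − 161.1 = 99.47·3.3211 − 161.1 = 169.247.
Rounded: 169.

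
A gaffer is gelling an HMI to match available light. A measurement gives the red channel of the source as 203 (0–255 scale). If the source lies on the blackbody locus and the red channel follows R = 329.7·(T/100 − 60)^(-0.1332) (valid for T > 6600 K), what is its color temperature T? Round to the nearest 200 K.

9800 K

(t − 60)^(-0.1332) = 203/329.7 = 0.61571.
t − 60 = 0.61571^(1/-0.1332) = 0.61571^(-7.508) = 38.129, so t = 98.129.
T = 100·t = 9813 K → 9800 K to the nearest 200 K.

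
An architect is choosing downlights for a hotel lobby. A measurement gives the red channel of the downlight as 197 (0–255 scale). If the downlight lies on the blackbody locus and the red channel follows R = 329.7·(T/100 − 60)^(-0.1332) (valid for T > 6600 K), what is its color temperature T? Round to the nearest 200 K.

10800 K

(t − 60)^(-0.1332) = 197/329.7 = 0.59751.
t − 60 = 0.59751^(1/-0.1332) = 0.59751^(-7.508) = 47.761, so t = 107.761.
T = 100·t = 10776 K → 10800 K to the nearest 200 K.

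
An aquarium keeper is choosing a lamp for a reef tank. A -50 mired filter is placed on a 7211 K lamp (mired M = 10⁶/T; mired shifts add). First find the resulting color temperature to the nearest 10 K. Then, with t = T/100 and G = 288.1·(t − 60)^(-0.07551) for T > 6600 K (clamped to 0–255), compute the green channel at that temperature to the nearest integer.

214

M_in = 10⁶/7211 = 138.68; M_out = 138.68 + (-50) = 88.68.
T_out = 10⁶/88.68 = 11276.9 K → 11280 K; t = 112.8.
G = 288.1·(112.8 − 60)^(-0.07551) = 288.1·52.8^(-0.07551) = 288.1·0.74118 = 213.534.
Rounded: 214.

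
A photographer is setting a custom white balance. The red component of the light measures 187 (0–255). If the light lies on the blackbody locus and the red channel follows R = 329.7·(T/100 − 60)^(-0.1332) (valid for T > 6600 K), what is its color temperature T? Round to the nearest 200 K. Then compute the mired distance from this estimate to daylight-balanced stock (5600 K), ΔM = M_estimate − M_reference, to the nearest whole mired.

-102 mireds

(t − 60)^(-0.1332) = 187/329.7 = 0.56718.
t − 60 = 0.56718^(1/-0.1332) = 0.56718^(-7.508) = 70.620, so t = 130.620.
T = 100·t = 13062 K → 13000 K to the nearest 200 K.
M_estimate = 10⁶/13000 = 76.92; M_reference = 10⁶/5600 = 178.57.
ΔM = 76.92 − 178.57 = -101.65 → -102 mireds.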